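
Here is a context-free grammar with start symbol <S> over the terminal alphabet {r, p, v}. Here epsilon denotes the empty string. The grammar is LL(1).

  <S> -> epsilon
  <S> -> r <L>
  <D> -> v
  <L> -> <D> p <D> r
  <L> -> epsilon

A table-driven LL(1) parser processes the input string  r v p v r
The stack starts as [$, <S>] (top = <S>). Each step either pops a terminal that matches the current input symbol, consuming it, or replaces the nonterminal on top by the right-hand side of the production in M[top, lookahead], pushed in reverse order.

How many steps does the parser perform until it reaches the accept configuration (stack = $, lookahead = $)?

step 1: stack=$ <S>  input=r v p v r $  — expand <S> -> r <L>
step 2: stack=$ <L> r  input=r v p v r $  — match r
step 3: stack=$ <L>  input=v p v r $  — expand <L> -> <D> p <D> r
step 4: stack=$ r <D> p <D>  input=v p v r $  — expand <D> -> v
step 5: stack=$ r <D> p v  input=v p v r $  — match v
step 6: stack=$ r <D> p  input=p v r $  — match p
step 7: stack=$ r <D>  input=v r $  — expand <D> -> v
step 8: stack=$ r v  input=v r $  — match v
step 9: stack=$ r  input=r $  — match r
Accept reached after 9 steps.

9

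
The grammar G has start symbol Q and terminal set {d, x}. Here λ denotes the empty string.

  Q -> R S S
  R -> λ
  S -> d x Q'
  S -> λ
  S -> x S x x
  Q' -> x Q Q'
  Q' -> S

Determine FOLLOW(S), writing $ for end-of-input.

{$, d, x}

FIRST(R): from R->λ we get {λ}. So FIRST(R) = {λ}.
FIRST(S): from S->d x Q' we get {d}; from S->λ we get {λ}; from S->x S x x we get {x}. So FIRST(S) = {λ, d, x}.
FIRST(Q): from Q->R S S we get {λ, d, x}. So FIRST(Q) = {λ, d, x}.
FIRST(Q'): from Q'->x Q Q' we get {x}; from Q'->S we get {λ, d, x}. So FIRST(Q') = {λ, d, x}.
FOLLOW(Q) includes $ since Q is the start symbol.
FOLLOW(Q): in Q'->x Q Q', Q is followed by Q' with FIRST {λ, d, x}; in Q'->x Q Q', the suffix after Q is nullable, so FOLLOW(Q) ⊇ FOLLOW(Q') = {$, d, x}. Thus FOLLOW(Q) = {$, d, x}.
FOLLOW(R): in Q->R S S, R is followed by S S with FIRST {λ, d, x}; in Q->R S S, the suffix after R is nullable, so FOLLOW(R) ⊇ FOLLOW(Q) = {$, d, x}. Thus FOLLOW(R) = {$, d, x}.
FOLLOW(S): in Q->R S S (occurrence 1), S is followed by S with FIRST {λ, d, x}; in Q->R S S (occurrence 1), the suffix after S is nullable, so FOLLOW(S) ⊇ FOLLOW(Q) = {$, d, x}; in Q->R S S (occurrence 2), the suffix after S is empty, so FOLLOW(S) ⊇ FOLLOW(Q) = {$, d, x}; in S->x S x x, S is followed by x x with FIRST {x}; in Q'->S, the suffix after S is empty, so FOLLOW(S) ⊇ FOLLOW(Q') = {$, d, x}. Thus FOLLOW(S) = {$, d, x}.
FOLLOW(Q'): in S->d x Q', the suffix after Q' is empty, so FOLLOW(Q') ⊇ FOLLOW(S) = {$, d, x}; in Q'->x Q Q', the suffix after Q' is empty (adds nothing new). Thus FOLLOW(Q') = {$, d, x}.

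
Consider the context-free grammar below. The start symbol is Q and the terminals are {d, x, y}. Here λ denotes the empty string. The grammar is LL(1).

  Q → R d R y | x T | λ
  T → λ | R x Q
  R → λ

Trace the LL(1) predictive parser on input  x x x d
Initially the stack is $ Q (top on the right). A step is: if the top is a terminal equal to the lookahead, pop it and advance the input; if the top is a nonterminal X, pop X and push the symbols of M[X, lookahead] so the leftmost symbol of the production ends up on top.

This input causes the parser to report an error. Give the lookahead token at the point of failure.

d

step 1: stack=$ Q  input=x x x d $  — expand Q → x T
step 2: stack=$ T x  input=x x x d $  — match x
step 3: stack=$ T  input=x x d $  — expand T → R x Q
step 4: stack=$ Q x R  input=x x d $  — expand R → λ
step 5: stack=$ Q x  input=x x d $  — match x
step 6: stack=$ Q  input=x d $  — expand Q → x T
step 7: stack=$ T x  input=x d $  — match x
step 8: stack=$ T  input=d $  — error: M[T, d] is empty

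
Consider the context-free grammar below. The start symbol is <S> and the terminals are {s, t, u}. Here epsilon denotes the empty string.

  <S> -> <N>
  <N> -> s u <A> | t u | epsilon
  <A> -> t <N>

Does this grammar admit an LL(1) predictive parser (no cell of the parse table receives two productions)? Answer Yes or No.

FIRST(<S>) = {epsilon, s, t}
FIRST(<N>) = {epsilon, s, t}
FIRST(<A>) = {t}
FOLLOW(<S>) = {$}
FOLLOW(<N>) = {$}
FOLLOW(<A>) = {$}
Each cell of M receives at most one production.

Yes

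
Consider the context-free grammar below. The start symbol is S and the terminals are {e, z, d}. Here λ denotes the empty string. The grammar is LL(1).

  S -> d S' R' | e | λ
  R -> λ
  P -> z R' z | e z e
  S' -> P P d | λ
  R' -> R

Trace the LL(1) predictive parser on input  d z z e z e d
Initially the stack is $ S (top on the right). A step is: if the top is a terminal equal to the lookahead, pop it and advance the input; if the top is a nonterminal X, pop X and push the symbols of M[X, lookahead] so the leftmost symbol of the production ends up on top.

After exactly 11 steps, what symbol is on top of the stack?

      Stack            Input            Action
   1  $ S              d z z e z e d $  expand S -> d S' R'
   2  $ R' S' d        d z z e z e d $  match d
   3  $ R' S'          z z e z e d $    expand S' -> P P d
   4  $ R' d P P       z z e z e d $    expand P -> z R' z
   5  $ R' d P z R' z  z z e z e d $    match z
   6  $ R' d P z R'    z e z e d $      expand R' -> R
   7  $ R' d P z R     z e z e d $      expand R -> λ
   8  $ R' d P z       z e z e d $      match z
   9  $ R' d P         e z e d $        expand P -> e z e
  10  $ R' d e z e     e z e d $        match e
  11  $ R' d e z       z e d $          match z
Stack after step 11: $ R' d e (top = e).

e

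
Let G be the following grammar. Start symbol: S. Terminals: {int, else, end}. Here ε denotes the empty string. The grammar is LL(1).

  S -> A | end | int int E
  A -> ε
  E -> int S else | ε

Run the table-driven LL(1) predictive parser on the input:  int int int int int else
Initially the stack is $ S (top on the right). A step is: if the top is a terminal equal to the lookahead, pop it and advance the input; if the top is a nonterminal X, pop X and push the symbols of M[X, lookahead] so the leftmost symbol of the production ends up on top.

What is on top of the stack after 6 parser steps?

int

     Stack         Input                       Action
  1  $ S           int int int int int else $  expand S -> int int E
  2  $ E int int   int int int int int else $  match int
  3  $ E int       int int int int else $      match int
  4  $ E           int int int else $          expand E -> int S else
  5  $ else S int  int int int else $          match int
  6  $ else S      int int else $              expand S -> int int E
Stack after step 6: $ else E int int (top = int).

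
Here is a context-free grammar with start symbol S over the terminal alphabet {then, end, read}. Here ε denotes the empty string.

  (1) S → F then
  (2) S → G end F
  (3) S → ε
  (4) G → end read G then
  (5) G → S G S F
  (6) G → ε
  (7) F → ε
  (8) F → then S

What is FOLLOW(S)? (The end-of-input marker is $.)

{$, end, then}

FIRST(F) = {ε, then}
FIRST(S) = {ε, end, then}  (via F then, G end F)
FIRST(G) = {ε, end, then}  (via S G S F)
FOLLOW(S) includes $ since S is the start symbol.
FOLLOW(G): in S→G end F, G is followed by end F with FIRST {end}; in G→end read G then, G is followed by then with FIRST {then}; in G→S G S F, G is followed by S F with FIRST {ε, end, then}; in G→S G S F, the suffix after G is nullable (adds nothing new). Thus FOLLOW(G) = {end, then}.
FOLLOW(S): in G→S G S F (occurrence 1), S is followed by G S F with FIRST {ε, end, then}; in G→S G S F (occurrence 1), the suffix after S is nullable, so FOLLOW(S) ⊇ FOLLOW(G) = {end, then}; in G→S G S F (occurrence 2), S is followed by F with FIRST {ε, then}; in G→S G S F (occurrence 2), the suffix after S is nullable, so FOLLOW(S) ⊇ FOLLOW(G) = {end, then}; in F→then S, the suffix after S is empty, so FOLLOW(S) ⊇ FOLLOW(F) = {$, end, then}. Thus FOLLOW(S) = {$, end, then}.
FOLLOW(F): in S→F then, F is followed by then with FIRST {then}; in S→G end F, the suffix after F is empty, so FOLLOW(F) ⊇ FOLLOW(S) = {$, end, then}; in G→S G S F, the suffix after F is empty, so FOLLOW(F) ⊇ FOLLOW(G) = {end, then}. Thus FOLLOW(F) = {$, end, then}.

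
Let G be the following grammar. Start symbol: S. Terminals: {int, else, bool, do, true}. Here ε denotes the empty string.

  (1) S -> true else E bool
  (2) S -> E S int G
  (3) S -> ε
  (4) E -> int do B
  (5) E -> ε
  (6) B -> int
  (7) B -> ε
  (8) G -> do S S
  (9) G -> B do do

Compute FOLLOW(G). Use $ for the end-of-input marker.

{$, int, true}

FIRST(E) = {ε, int}
FIRST(B) = {ε, int}
FIRST(S) = {ε, int, true}  (via E S int G)
FIRST(G) = {do, int}  (via B do do)
FOLLOW(S) includes $ since S is the start symbol.
FOLLOW(E): in S->true else E bool, E is followed by bool with FIRST {bool}; in S->E S int G, E is followed by S int G with FIRST {int, true}. Thus FOLLOW(E) = {bool, int, true}.
FOLLOW(B): in E->int do B, the suffix after B is empty, so FOLLOW(B) ⊇ FOLLOW(E) = {bool, int, true}; in G->B do do, B is followed by do do with FIRST {do}. Thus FOLLOW(B) = {bool, do, int, true}.
FOLLOW(S): in S->E S int G, S is followed by int G with FIRST {int}; in G->do S S (occurrence 1), S is followed by S with FIRST {ε, int, true}; in G->do S S (occurrence 1), the suffix after S is nullable, so FOLLOW(S) ⊇ FOLLOW(G) = {$, int, true}; in G->do S S (occurrence 2), the suffix after S is empty, so FOLLOW(S) ⊇ FOLLOW(G) = {$, int, true}. Thus FOLLOW(S) = {$, int, true}.
FOLLOW(G): in S->E S int G, the suffix after G is empty, so FOLLOW(G) ⊇ FOLLOW(S) = {$, int, true}. Thus FOLLOW(G) = {$, int, true}.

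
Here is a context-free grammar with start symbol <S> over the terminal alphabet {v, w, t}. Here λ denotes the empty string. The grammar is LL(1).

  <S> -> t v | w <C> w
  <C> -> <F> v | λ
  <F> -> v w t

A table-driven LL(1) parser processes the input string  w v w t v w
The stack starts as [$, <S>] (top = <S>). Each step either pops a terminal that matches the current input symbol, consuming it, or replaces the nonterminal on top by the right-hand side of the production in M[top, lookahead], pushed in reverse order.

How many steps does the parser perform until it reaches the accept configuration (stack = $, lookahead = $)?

step 1: stack=$ <S>  input=w v w t v w $  — expand <S> -> w <C> w
step 2: stack=$ w <C> w  input=w v w t v w $  — match w
step 3: stack=$ w <C>  input=v w t v w $  — expand <C> -> <F> v
step 4: stack=$ w v <F>  input=v w t v w $  — expand <F> -> v w t
step 5: stack=$ w v t w v  input=v w t v w $  — match v
step 6: stack=$ w v t w  input=w t v w $  — match w
step 7: stack=$ w v t  input=t v w $  — match t
step 8: stack=$ w v  input=v w $  — match v
step 9: stack=$ w  input=w $  — match w
Accept reached after 9 steps.

9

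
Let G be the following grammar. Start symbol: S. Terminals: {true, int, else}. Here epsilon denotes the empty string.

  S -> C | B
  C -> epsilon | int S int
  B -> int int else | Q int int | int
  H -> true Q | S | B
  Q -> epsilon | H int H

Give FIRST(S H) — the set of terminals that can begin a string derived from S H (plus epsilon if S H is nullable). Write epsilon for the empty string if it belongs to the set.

FIRST(C): from C->epsilon we get {epsilon}; from C->int S int we get {int}. So FIRST(C) = {epsilon, int}.
FIRST(S): from S->C we get {epsilon, int}; from S->B we get {int, true}. So FIRST(S) = {epsilon, int, true}.
FIRST(B): from B->int int else we get {int}; from B->Q int int we get {int, true}; from B->int we get {int}. So FIRST(B) = {int, true}.
FIRST(H): from H->true Q we get {true}; from H->S we get {epsilon, int, true}; from H->B we get {int, true}. So FIRST(H) = {epsilon, int, true}.
FIRST(Q): from Q->epsilon we get {epsilon}; from Q->H int H we get {int, true}. So FIRST(Q) = {epsilon, int, true}.
FIRST(S H): take FIRST of each symbol in turn, carrying on past any symbol whose FIRST contains epsilon; result {epsilon, int, true}.

{epsilon, int, true}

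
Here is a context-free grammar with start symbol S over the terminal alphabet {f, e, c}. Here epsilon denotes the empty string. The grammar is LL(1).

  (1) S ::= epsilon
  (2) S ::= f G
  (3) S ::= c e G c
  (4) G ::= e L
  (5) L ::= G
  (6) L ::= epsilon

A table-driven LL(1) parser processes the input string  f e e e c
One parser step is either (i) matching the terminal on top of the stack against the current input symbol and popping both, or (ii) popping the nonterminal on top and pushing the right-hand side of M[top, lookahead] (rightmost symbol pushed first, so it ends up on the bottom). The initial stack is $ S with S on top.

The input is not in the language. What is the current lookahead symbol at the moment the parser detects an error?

step 1: stack=$ S  input=f e e e c $  — expand S ::= f G
step 2: stack=$ G f  input=f e e e c $  — match f
step 3: stack=$ G  input=e e e c $  — expand G ::= e L
step 4: stack=$ L e  input=e e e c $  — match e
step 5: stack=$ L  input=e e c $  — expand L ::= G
step 6: stack=$ G  input=e e c $  — expand G ::= e L
step 7: stack=$ L e  input=e e c $  — match e
step 8: stack=$ L  input=e c $  — expand L ::= G
step 9: stack=$ G  input=e c $  — expand G ::= e L
step 10: stack=$ L e  input=e c $  — match e
step 11: stack=$ L  input=c $  — expand L ::= epsilon
step 12: stack=$  input=c $  — error: stack empty but input remains

c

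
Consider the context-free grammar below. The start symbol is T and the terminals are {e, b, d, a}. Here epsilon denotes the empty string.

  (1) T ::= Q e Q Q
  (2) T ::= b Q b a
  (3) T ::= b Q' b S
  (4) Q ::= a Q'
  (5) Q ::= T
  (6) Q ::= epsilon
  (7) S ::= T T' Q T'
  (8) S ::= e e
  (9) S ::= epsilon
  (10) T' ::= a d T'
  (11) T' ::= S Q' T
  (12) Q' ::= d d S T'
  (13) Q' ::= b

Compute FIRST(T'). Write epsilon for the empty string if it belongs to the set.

{a, b, d, e}

FIRST(Q'): from Q'::=d d S T' we get {d}; from Q'::=b we get {b}. So FIRST(Q') = {b, d}.
FIRST(T): from T::=Q e Q Q we get {a, b, e}; from T::=b Q b a we get {b}; from T::=b Q' b S we get {b}. So FIRST(T) = {a, b, e}.
FIRST(Q): from Q::=a Q' we get {a}; from Q::=T we get {a, b, e}; from Q::=epsilon we get {epsilon}. So FIRST(Q) = {epsilon, a, b, e}.
FIRST(S): from S::=T T' Q T' we get {a, b, e}; from S::=e e we get {e}; from S::=epsilon we get {epsilon}. So FIRST(S) = {epsilon, a, b, e}.
FIRST(T'): from T'::=a d T' we get {a}; from T'::=S Q' T we get {a, b, d, e}. So FIRST(T') = {a, b, d, e}.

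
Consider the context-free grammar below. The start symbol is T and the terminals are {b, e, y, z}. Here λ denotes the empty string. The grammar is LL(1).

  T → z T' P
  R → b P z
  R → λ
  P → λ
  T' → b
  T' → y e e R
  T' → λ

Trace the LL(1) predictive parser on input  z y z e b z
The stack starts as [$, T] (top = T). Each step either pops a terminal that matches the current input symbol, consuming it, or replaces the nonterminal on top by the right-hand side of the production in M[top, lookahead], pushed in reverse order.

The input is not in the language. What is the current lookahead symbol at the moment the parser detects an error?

z

step 1: stack=$ T  input=z y z e b z $  — expand T → z T' P
step 2: stack=$ P T' z  input=z y z e b z $  — match z
step 3: stack=$ P T'  input=y z e b z $  — expand T' → y e e R
step 4: stack=$ P R e e y  input=y z e b z $  — match y
step 5: stack=$ P R e e  input=z e b z $  — error: top is terminal e but lookahead is z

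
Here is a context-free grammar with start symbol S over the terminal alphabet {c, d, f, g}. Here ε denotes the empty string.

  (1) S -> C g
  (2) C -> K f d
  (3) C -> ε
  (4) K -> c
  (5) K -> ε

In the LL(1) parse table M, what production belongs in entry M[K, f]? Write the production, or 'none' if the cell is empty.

FIRST(K): from K->c we get {c}; from K->ε we get {ε}. So FIRST(K) = {ε, c}.
FIRST(C): from C->K f d we get {c, f}; from C->ε we get {ε}. So FIRST(C) = {ε, c, f}.
FIRST(S): from S->C g we get {c, f, g}. So FIRST(S) = {c, f, g}.
FOLLOW(S) includes $ since S is the start symbol.
FOLLOW(K): in C->K f d, K is followed by f d with FIRST {f}. Thus FOLLOW(K) = {f}.
For K -> c: FIRST(c) = {c}, so it goes in M[K, t] for t ∈ {c}.
For K -> ε: FIRST(ε) = {ε}, so it goes in M[K, t] for t ∈ {}; since ε ∈ FIRST, also for every t ∈ FOLLOW(K) = {f}.

K -> ε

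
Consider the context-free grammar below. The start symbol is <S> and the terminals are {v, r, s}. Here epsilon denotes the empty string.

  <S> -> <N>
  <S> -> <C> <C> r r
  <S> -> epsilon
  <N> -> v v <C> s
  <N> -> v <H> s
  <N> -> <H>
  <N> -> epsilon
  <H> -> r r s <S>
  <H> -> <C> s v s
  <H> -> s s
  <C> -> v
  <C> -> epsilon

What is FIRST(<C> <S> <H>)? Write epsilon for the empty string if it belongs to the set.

FIRST(<C>): from <C>->v we get {v}; from <C>->epsilon we get {epsilon}. So FIRST(<C>) = {epsilon, v}.
FIRST(<H>): from <H>->r r s <S> we get {r}; from <H>-><C> s v s we get {s, v}; from <H>->s s we get {s}. So FIRST(<H>) = {r, s, v}.
FIRST(<N>): from <N>->v v <C> s we get {v}; from <N>->v <H> s we get {v}; from <N>-><H> we get {r, s, v}; from <N>->epsilon we get {epsilon}. So FIRST(<N>) = {epsilon, r, s, v}.
FIRST(<S>): from <S>-><N> we get {epsilon, r, s, v}; from <S>-><C> <C> r r we get {r, v}; from <S>->epsilon we get {epsilon}. So FIRST(<S>) = {epsilon, r, s, v}.
FIRST(<C> <S> <H>): take FIRST of each symbol in turn, carrying on past any symbol whose FIRST contains epsilon; result {r, s, v}.

{r, s, v}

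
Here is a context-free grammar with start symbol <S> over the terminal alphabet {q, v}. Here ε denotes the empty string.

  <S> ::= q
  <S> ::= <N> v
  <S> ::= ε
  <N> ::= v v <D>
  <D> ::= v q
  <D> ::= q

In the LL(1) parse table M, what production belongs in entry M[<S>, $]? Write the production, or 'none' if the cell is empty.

FIRST(<N>) = {v}
FIRST(<D>) = {q, v}
FIRST(<S>) = {ε, q, v}  (via <N> v)
FOLLOW(<S>) includes $ since <S> is the start symbol.
FOLLOW(<S>): <S> appears on no right-hand side. Thus FOLLOW(<S>) = {$}.
For <S> ::= q: FIRST(q) = {q}, so it goes in M[<S>, t] for t ∈ {q}.
For <S> ::= <N> v: FIRST(<N> v) = {v}, so it goes in M[<S>, t] for t ∈ {v}.
For <S> ::= ε: FIRST(ε) = {ε}, so it goes in M[<S>, t] for t ∈ {}; since ε ∈ FIRST, also for every t ∈ FOLLOW(<S>) = {$}.

<S> ::= ε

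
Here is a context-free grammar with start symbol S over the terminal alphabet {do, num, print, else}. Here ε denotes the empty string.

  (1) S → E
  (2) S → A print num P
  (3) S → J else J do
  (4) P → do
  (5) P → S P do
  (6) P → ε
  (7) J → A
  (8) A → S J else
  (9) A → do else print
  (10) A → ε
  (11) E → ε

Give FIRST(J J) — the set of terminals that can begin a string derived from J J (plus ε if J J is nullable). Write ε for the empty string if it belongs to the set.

{ε, do, else, print}

FIRST(E) = {ε}
FIRST(S) = {ε, do, else, print}  (via E, A print num P, J else J do)
FIRST(P) = {ε, do, else, print}  (via S P do)
FIRST(J) = {ε, do, else, print}  (via A)
FIRST(A) = {ε, do, else, print}  (via S J else)
FIRST(J J): take FIRST of each symbol in turn, carrying on past any symbol whose FIRST contains ε; result {ε, do, else, print}.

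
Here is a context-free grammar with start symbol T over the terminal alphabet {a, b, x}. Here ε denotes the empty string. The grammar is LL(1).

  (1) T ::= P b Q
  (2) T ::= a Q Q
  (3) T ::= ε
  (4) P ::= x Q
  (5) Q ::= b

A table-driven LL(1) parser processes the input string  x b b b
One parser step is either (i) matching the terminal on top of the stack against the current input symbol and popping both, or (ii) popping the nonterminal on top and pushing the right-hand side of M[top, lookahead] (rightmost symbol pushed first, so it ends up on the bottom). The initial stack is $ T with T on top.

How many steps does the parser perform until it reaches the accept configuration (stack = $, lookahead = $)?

8

step 1: stack=$ T  input=x b b b $  — expand T ::= P b Q
step 2: stack=$ Q b P  input=x b b b $  — expand P ::= x Q
step 3: stack=$ Q b Q x  input=x b b b $  — match x
step 4: stack=$ Q b Q  input=b b b $  — expand Q ::= b
step 5: stack=$ Q b b  input=b b b $  — match b
step 6: stack=$ Q b  input=b b $  — match b
step 7: stack=$ Q  input=b $  — expand Q ::= b
step 8: stack=$ b  input=b $  — match b
Accept reached after 8 steps.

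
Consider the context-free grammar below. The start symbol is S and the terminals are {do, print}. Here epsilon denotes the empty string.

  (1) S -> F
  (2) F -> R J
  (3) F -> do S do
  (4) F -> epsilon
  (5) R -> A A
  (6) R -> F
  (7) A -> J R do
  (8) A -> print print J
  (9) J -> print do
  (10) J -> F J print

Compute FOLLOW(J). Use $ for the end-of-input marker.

FIRST(S) = {epsilon, do, print}  (via F)
FIRST(F) = {epsilon, do, print}  (via R J)
FIRST(J) = {do, print}  (via F J print)
FIRST(A) = {do, print}  (via J R do)
FIRST(R) = {epsilon, do, print}  (via A A, F)
FOLLOW(S) includes $ since S is the start symbol.
FOLLOW(S): in F->do S do, S is followed by do with FIRST {do}. Thus FOLLOW(S) = {$, do}.
FOLLOW(R): in F->R J, R is followed by J with FIRST {do, print}; in A->J R do, R is followed by do with FIRST {do}. Thus FOLLOW(R) = {do, print}.
FOLLOW(F): in S->F, the suffix after F is empty, so FOLLOW(F) ⊇ FOLLOW(S) = {$, do}; in R->F, the suffix after F is empty, so FOLLOW(F) ⊇ FOLLOW(R) = {do, print}; in J->F J print, F is followed by J print with FIRST {do, print}. Thus FOLLOW(F) = {$, do, print}.
FOLLOW(A): in R->A A (occurrence 1), A is followed by A with FIRST {do, print}; in R->A A (occurrence 2), the suffix after A is empty, so FOLLOW(A) ⊇ FOLLOW(R) = {do, print}. Thus FOLLOW(A) = {do, print}.
FOLLOW(J): in F->R J, the suffix after J is empty, so FOLLOW(J) ⊇ FOLLOW(F) = {$, do, print}; in A->J R do, J is followed by R do with FIRST {do, print}; in A->print print J, the suffix after J is empty, so FOLLOW(J) ⊇ FOLLOW(A) = {do, print}; in J->F J print, J is followed by print with FIRST {print}. Thus FOLLOW(J) = {$, do, print}.

{$, do, print}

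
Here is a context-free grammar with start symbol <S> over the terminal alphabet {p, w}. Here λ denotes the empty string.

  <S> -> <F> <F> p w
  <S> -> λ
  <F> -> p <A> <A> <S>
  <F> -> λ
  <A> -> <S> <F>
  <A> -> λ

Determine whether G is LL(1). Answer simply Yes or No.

No

FIRST(<S>) = {λ, p}
FIRST(<F>) = {λ, p}
FIRST(<A>) = {λ, p}
FOLLOW(<S>) = {$, p}
FOLLOW(<F>) = {p}
FOLLOW(<A>) = {p}
Cell M[<A>, p] receives both <A> -> <S> <F> and <A> -> λ — the grammar is not LL(1).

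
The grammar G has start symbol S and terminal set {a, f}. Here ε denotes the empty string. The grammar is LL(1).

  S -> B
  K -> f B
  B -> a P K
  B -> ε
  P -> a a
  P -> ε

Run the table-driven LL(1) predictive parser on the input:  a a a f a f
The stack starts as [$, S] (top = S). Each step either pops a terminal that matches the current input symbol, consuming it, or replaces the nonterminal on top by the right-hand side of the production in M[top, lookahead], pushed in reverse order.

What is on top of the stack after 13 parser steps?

step 1: stack=$ S  input=a a a f a f $  — expand S -> B
step 2: stack=$ B  input=a a a f a f $  — expand B -> a P K
step 3: stack=$ K P a  input=a a a f a f $  — match a
step 4: stack=$ K P  input=a a f a f $  — expand P -> a a
step 5: stack=$ K a a  input=a a f a f $  — match a
step 6: stack=$ K a  input=a f a f $  — match a
step 7: stack=$ K  input=f a f $  — expand K -> f B
step 8: stack=$ B f  input=f a f $  — match f
step 9: stack=$ B  input=a f $  — expand B -> a P K
step 10: stack=$ K P a  input=a f $  — match a
step 11: stack=$ K P  input=f $  — expand P -> ε
step 12: stack=$ K  input=f $  — expand K -> f B
step 13: stack=$ B f  input=f $  — match f
Stack after step 13: $ B (top = B).

B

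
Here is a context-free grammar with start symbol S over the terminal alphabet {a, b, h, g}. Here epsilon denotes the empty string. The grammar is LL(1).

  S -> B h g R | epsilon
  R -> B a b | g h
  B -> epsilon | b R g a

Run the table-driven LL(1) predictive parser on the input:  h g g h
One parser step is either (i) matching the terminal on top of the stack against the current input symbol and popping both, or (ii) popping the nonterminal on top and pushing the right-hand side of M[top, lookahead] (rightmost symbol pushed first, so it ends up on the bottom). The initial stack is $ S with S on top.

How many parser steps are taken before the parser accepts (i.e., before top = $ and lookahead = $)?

7

     Stack      Input      Action
  1  $ S        h g g h $  expand S -> B h g R
  2  $ R g h B  h g g h $  expand B -> epsilon
  3  $ R g h    h g g h $  match h
  4  $ R g      g g h $    match g
  5  $ R        g h $      expand R -> g h
  6  $ h g      g h $      match g
  7  $ h        h $        match h
Accept reached after 7 steps.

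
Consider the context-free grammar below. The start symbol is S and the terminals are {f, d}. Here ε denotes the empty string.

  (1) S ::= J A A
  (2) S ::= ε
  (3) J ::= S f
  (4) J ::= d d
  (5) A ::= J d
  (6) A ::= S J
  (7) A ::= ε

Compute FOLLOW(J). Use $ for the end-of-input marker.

FIRST(S) = {ε, d, f}  (via J A A)
FIRST(J) = {d, f}  (via S f)
FIRST(A) = {ε, d, f}  (via J d, S J)
FOLLOW(S) includes $ since S is the start symbol.
FOLLOW(S): in J::=S f, S is followed by f with FIRST {f}; in A::=S J, S is followed by J with FIRST {d, f}. Thus FOLLOW(S) = {$, d, f}.
FOLLOW(A): in S::=J A A (occurrence 1), A is followed by A with FIRST {ε, d, f}; in S::=J A A (occurrence 1), the suffix after A is nullable, so FOLLOW(A) ⊇ FOLLOW(S) = {$, d, f}; in S::=J A A (occurrence 2), the suffix after A is empty, so FOLLOW(A) ⊇ FOLLOW(S) = {$, d, f}. Thus FOLLOW(A) = {$, d, f}.
FOLLOW(J): in S::=J A A, J is followed by A A with FIRST {ε, d, f}; in S::=J A A, the suffix after J is nullable, so FOLLOW(J) ⊇ FOLLOW(S) = {$, d, f}; in A::=J d, J is followed by d with FIRST {d}; in A::=S J, the suffix after J is empty, so FOLLOW(J) ⊇ FOLLOW(A) = {$, d, f}. Thus FOLLOW(J) = {$, d, f}.

{$, d, f}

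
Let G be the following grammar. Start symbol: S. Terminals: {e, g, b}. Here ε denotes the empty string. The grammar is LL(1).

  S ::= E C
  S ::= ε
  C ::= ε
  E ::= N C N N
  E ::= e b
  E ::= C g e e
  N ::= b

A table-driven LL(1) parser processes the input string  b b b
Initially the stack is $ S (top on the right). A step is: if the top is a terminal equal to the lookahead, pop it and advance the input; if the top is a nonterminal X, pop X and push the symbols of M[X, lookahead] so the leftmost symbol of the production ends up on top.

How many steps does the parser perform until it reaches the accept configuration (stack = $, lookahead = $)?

      Stack        Input    Action
   1  $ S          b b b $  expand S ::= E C
   2  $ C E        b b b $  expand E ::= N C N N
   3  $ C N N C N  b b b $  expand N ::= b
   4  $ C N N C b  b b b $  match b
   5  $ C N N C    b b $    expand C ::= ε
   6  $ C N N      b b $    expand N ::= b
   7  $ C N b      b b $    match b
   8  $ C N        b $      expand N ::= b
   9  $ C b        b $      match b
  10  $ C          $        expand C ::= ε
Accept reached after 10 steps.

10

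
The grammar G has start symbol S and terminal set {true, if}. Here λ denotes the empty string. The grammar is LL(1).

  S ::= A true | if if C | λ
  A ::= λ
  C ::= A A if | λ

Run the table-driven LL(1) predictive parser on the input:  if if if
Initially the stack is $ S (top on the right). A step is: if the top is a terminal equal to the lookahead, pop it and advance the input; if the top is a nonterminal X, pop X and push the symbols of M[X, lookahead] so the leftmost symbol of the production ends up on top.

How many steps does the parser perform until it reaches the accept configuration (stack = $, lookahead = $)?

step 1: stack=$ S  input=if if if $  — expand S ::= if if C
step 2: stack=$ C if if  input=if if if $  — match if
step 3: stack=$ C if  input=if if $  — match if
step 4: stack=$ C  input=if $  — expand C ::= A A if
step 5: stack=$ if A A  input=if $  — expand A ::= λ
step 6: stack=$ if A  input=if $  — expand A ::= λ
step 7: stack=$ if  input=if $  — match if
Accept reached after 7 steps.

7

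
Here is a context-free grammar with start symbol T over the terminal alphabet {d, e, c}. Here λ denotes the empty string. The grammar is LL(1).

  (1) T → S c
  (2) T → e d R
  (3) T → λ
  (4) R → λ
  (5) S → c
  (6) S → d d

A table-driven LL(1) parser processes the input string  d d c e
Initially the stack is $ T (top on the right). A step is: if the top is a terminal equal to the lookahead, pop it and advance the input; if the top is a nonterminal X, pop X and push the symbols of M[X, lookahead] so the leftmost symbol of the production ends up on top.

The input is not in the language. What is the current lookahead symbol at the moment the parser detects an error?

step 1: stack=$ T  input=d d c e $  — expand T → S c
step 2: stack=$ c S  input=d d c e $  — expand S → d d
step 3: stack=$ c d d  input=d d c e $  — match d
step 4: stack=$ c d  input=d c e $  — match d
step 5: stack=$ c  input=c e $  — match c
step 6: stack=$  input=e $  — error: stack empty but input remains

e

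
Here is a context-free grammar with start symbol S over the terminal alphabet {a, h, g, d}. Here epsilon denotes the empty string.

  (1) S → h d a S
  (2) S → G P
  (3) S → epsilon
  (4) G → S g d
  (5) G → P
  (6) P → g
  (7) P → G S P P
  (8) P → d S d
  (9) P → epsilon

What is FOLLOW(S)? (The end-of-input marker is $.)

{$, d, g, h}

FIRST(S): from S→h d a S we get {h}; from S→G P we get {epsilon, d, g, h}; from S→epsilon we get {epsilon}. So FIRST(S) = {epsilon, d, g, h}.
FIRST(G): from G→S g d we get {d, g, h}; from G→P we get {epsilon, d, g, h}. So FIRST(G) = {epsilon, d, g, h}.
FIRST(P): from P→g we get {g}; from P→G S P P we get {epsilon, d, g, h}; from P→d S d we get {d}; from P→epsilon we get {epsilon}. So FIRST(P) = {epsilon, d, g, h}.
FOLLOW(S) includes $ since S is the start symbol.
FOLLOW(S): in S→h d a S, the suffix after S is empty (adds nothing new); in G→S g d, S is followed by g d with FIRST {g}; in P→G S P P, S is followed by P P with FIRST {epsilon, d, g, h}; in P→G S P P, the suffix after S is nullable, so FOLLOW(S) ⊇ FOLLOW(P) = {$, d, g, h}; in P→d S d, S is followed by d with FIRST {d}. Thus FOLLOW(S) = {$, d, g, h}.
FOLLOW(G): in S→G P, G is followed by P with FIRST {epsilon, d, g, h}; in S→G P, the suffix after G is nullable, so FOLLOW(G) ⊇ FOLLOW(S) = {$, d, g, h}; in P→G S P P, G is followed by S P P with FIRST {epsilon, d, g, h}; in P→G S P P, the suffix after G is nullable, so FOLLOW(G) ⊇ FOLLOW(P) = {$, d, g, h}. Thus FOLLOW(G) = {$, d, g, h}.
FOLLOW(P): in S→G P, the suffix after P is empty, so FOLLOW(P) ⊇ FOLLOW(S) = {$, d, g, h}; in G→P, the suffix after P is empty, so FOLLOW(P) ⊇ FOLLOW(G) = {$, d, g, h}; in P→G S P P (occurrence 1), P is followed by P with FIRST {epsilon, d, g, h}; in P→G S P P (occurrence 1), the suffix after P is nullable (adds nothing new); in P→G S P P (occurrence 2), the suffix after P is empty (adds nothing new). Thus FOLLOW(P) = {$, d, g, h}.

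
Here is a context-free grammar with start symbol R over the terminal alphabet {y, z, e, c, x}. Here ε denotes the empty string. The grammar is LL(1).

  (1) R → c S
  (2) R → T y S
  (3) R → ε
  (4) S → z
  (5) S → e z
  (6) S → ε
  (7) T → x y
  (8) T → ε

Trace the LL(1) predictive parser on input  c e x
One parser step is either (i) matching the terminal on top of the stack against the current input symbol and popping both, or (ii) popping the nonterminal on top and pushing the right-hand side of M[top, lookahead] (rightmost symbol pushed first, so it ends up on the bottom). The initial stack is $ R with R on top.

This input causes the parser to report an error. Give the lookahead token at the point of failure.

x

step 1: stack=$ R  input=c e x $  — expand R → c S
step 2: stack=$ S c  input=c e x $  — match c
step 3: stack=$ S  input=e x $  — expand S → e z
step 4: stack=$ z e  input=e x $  — match e
step 5: stack=$ z  input=x $  — error: top is terminal z but lookahead is x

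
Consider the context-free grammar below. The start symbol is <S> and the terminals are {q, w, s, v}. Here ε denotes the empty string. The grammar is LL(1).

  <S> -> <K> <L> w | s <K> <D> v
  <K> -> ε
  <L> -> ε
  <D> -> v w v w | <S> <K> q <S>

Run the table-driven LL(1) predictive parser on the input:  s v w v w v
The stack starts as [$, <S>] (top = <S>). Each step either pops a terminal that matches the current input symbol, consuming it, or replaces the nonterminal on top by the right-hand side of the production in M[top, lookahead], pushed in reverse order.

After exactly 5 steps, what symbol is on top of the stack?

w

step 1: stack=$ <S>  input=s v w v w v $  — expand <S> -> s <K> <D> v
step 2: stack=$ v <D> <K> s  input=s v w v w v $  — match s
step 3: stack=$ v <D> <K>  input=v w v w v $  — expand <K> -> ε
step 4: stack=$ v <D>  input=v w v w v $  — expand <D> -> v w v w
step 5: stack=$ v w v w v  input=v w v w v $  — match v
Stack after step 5: $ v w v w (top = w).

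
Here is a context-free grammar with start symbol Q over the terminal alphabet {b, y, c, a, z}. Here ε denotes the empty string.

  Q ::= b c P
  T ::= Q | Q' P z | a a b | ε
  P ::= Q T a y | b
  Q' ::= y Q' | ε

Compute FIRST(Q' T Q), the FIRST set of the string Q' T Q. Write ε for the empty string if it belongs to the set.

{a, b, y}

FIRST(Q) = {b}
FIRST(Q') = {ε, y}
FIRST(P) = {b}  (via Q T a y)
FIRST(T) = {ε, a, b, y}  (via Q, Q' P z)
FIRST(Q' T Q): take FIRST of each symbol in turn, carrying on past any symbol whose FIRST contains ε; result {a, b, y}.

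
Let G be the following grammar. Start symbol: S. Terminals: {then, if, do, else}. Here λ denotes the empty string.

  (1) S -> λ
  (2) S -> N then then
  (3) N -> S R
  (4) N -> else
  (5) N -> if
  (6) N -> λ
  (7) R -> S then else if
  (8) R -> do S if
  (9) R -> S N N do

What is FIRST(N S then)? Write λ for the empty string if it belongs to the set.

{do, else, if, then}

FIRST(S) = {λ, do, else, if, then}  (via N then then)
FIRST(N) = {λ, do, else, if, then}  (via S R)
FIRST(R) = {do, else, if, then}  (via S then else if, S N N do)
FIRST(N S then): take FIRST of each symbol in turn, carrying on past any symbol whose FIRST contains λ; result {do, else, if, then}.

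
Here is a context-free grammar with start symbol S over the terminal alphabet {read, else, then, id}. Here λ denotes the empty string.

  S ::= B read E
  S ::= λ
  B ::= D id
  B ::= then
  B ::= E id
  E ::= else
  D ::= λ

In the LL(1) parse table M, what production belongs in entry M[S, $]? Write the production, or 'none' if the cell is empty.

FIRST(E) = {else}
FIRST(D) = {λ}
FIRST(B) = {else, id, then}  (via D id, E id)
FIRST(S) = {λ, else, id, then}  (via B read E)
FOLLOW(S) includes $ since S is the start symbol.
FOLLOW(S): S appears on no right-hand side. Thus FOLLOW(S) = {$}.
For S ::= B read E: FIRST(B read E) = {else, id, then}, so it goes in M[S, t] for t ∈ {else, id, then}.
For S ::= λ: FIRST(λ) = {λ}, so it goes in M[S, t] for t ∈ {}; since λ ∈ FIRST, also for every t ∈ FOLLOW(S) = {$}.

S ::= λ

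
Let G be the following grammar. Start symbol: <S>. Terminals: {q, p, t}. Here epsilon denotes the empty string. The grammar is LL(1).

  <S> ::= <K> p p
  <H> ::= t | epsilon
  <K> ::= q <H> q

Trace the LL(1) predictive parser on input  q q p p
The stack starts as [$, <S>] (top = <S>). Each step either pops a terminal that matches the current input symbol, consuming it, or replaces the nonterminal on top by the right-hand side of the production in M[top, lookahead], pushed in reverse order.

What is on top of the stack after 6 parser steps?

step 1: stack=$ <S>  input=q q p p $  — expand <S> ::= <K> p p
step 2: stack=$ p p <K>  input=q q p p $  — expand <K> ::= q <H> q
step 3: stack=$ p p q <H> q  input=q q p p $  — match q
step 4: stack=$ p p q <H>  input=q p p $  — expand <H> ::= epsilon
step 5: stack=$ p p q  input=q p p $  — match q
step 6: stack=$ p p  input=p p $  — match p
Stack after step 6: $ p (top = p).

p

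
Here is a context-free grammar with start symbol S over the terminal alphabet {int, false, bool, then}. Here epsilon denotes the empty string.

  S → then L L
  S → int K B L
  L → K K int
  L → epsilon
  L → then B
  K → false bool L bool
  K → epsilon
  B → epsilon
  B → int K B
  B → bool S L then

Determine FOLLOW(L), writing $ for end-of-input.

{$, bool, false, int, then}

FIRST(S): from S→then L L we get {then}; from S→int K B L we get {int}. So FIRST(S) = {int, then}.
FIRST(K): from K→false bool L bool we get {false}; from K→epsilon we get {epsilon}. So FIRST(K) = {epsilon, false}.
FIRST(B): from B→epsilon we get {epsilon}; from B→int K B we get {int}; from B→bool S L then we get {bool}. So FIRST(B) = {epsilon, bool, int}.
FIRST(L): from L→K K int we get {false, int}; from L→epsilon we get {epsilon}; from L→then B we get {then}. So FIRST(L) = {epsilon, false, int, then}.
FOLLOW(S) includes $ since S is the start symbol.
FOLLOW(S): in B→bool S L then, S is followed by L then with FIRST {false, int, then}. Thus FOLLOW(S) = {$, false, int, then}.
FOLLOW(L): in S→then L L (occurrence 1), L is followed by L with FIRST {epsilon, false, int, then}; in S→then L L (occurrence 1), the suffix after L is nullable, so FOLLOW(L) ⊇ FOLLOW(S) = {$, false, int, then}; in S→then L L (occurrence 2), the suffix after L is empty, so FOLLOW(L) ⊇ FOLLOW(S) = {$, false, int, then}; in S→int K B L, the suffix after L is empty, so FOLLOW(L) ⊇ FOLLOW(S) = {$, false, int, then}; in K→false bool L bool, L is followed by bool with FIRST {bool}; in B→bool S L then, L is followed by then with FIRST {then}. Thus FOLLOW(L) = {$, bool, false, int, then}.
FOLLOW(B): in S→int K B L, B is followed by L with FIRST {epsilon, false, int, then}; in S→int K B L, the suffix after B is nullable, so FOLLOW(B) ⊇ FOLLOW(S) = {$, false, int, then}; in L→then B, the suffix after B is empty, so FOLLOW(B) ⊇ FOLLOW(L) = {$, bool, false, int, then}; in B→int K B, the suffix after B is empty (adds nothing new). Thus FOLLOW(B) = {$, bool, false, int, then}.
FOLLOW(K): in S→int K B L, K is followed by B L with FIRST {epsilon, bool, false, int, then}; in S→int K B L, the suffix after K is nullable, so FOLLOW(K) ⊇ FOLLOW(S) = {$, false, int, then}; in L→K K int (occurrence 1), K is followed by K int with FIRST {false, int}; in L→K K int (occurrence 2), K is followed by int with FIRST {int}; in B→int K B, K is followed by B with FIRST {epsilon, bool, int}; in B→int K B, the suffix after K is nullable, so FOLLOW(K) ⊇ FOLLOW(B) = {$, bool, false, int, then}. Thus FOLLOW(K) = {$, bool, false, int, then}.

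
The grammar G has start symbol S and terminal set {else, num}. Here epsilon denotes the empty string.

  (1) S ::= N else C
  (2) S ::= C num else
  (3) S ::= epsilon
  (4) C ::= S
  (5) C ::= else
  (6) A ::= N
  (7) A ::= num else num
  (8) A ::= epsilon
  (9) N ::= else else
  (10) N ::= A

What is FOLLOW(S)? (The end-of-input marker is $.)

FIRST(S): from S::=N else C we get {else, num}; from S::=C num else we get {else, num}; from S::=epsilon we get {epsilon}. So FIRST(S) = {epsilon, else, num}.
FIRST(C): from C::=S we get {epsilon, else, num}; from C::=else we get {else}. So FIRST(C) = {epsilon, else, num}.
FIRST(A): from A::=N we get {epsilon, else, num}; from A::=num else num we get {num}; from A::=epsilon we get {epsilon}. So FIRST(A) = {epsilon, else, num}.
FIRST(N): from N::=else else we get {else}; from N::=A we get {epsilon, else, num}. So FIRST(N) = {epsilon, else, num}.
FOLLOW(S) includes $ since S is the start symbol.
FOLLOW(S): in C::=S, the suffix after S is empty, so FOLLOW(S) ⊇ FOLLOW(C) = {$, num}. Thus FOLLOW(S) = {$, num}.
FOLLOW(C): in S::=N else C, the suffix after C is empty, so FOLLOW(C) ⊇ FOLLOW(S) = {$, num}; in S::=C num else, C is followed by num else with FIRST {num}. Thus FOLLOW(C) = {$, num}.
FOLLOW(A): in N::=A, the suffix after A is empty, so FOLLOW(A) ⊇ FOLLOW(N) = {else}. Thus FOLLOW(A) = {else}.
FOLLOW(N): in S::=N else C, N is followed by else C with FIRST {else}; in A::=N, the suffix after N is empty, so FOLLOW(N) ⊇ FOLLOW(A) = {else}. Thus FOLLOW(N) = {else}.

{$, num}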